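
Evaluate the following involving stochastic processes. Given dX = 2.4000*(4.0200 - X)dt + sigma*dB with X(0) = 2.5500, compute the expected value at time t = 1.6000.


E[X(t)] = mu + (X(0) - mu)*exp(-theta*t)
= 4.0200 + (2.5500 - 4.0200)*exp(-2.4000*1.6000)
= 4.0200 + -1.4700 * 0.0215
= 3.9884

3.9884


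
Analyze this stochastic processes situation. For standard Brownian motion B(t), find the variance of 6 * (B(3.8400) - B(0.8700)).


Var(alpha*(B(t)-B(s))) = alpha^2 * (t-s)
= 6^2 * (3.8400 - 0.8700)
= 36 * 2.9700
= 106.9200

106.9200


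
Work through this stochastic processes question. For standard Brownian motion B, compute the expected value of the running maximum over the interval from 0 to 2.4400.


E(max B(s)) = sqrt(2t/pi)
= sqrt(2*2.4400/pi)
= sqrt(1.5534)
= 1.2463

1.2463


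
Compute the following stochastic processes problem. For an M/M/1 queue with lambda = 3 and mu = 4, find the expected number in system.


rho = 3/4 = 0.7500
L = rho/(1-rho)
= 0.7500/0.2500
= 3.0000

3.0000


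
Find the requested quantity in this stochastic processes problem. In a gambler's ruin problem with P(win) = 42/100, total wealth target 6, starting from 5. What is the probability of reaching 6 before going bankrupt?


Gambler's ruin formula:
r = q/p = 0.5800/0.4200 = 1.3810
P(win) = (1 - r^i)/(1 - r^N)
= (1 - 1.3810^5)/(1 - 1.3810^6)
= 0.6777

0.6777


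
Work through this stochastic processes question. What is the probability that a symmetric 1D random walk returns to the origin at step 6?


P(S(6) = 0) = C(6,3) / 4^3
= 20 / 64
= 0.3125

0.3125


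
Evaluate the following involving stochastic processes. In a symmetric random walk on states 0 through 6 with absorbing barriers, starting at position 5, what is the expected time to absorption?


For symmetric RW on 0,...,N with absorbing barriers, E(i) = i*(N-i)
E(5) = 5 * 1 = 5

5


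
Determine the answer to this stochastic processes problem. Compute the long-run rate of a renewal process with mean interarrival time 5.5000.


Long-run renewal rate = 1/E(X)
= 1/5.5000
= 0.1818

0.1818


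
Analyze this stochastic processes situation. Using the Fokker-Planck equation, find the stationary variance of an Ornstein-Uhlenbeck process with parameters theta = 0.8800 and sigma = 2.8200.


Stationary variance = sigma^2 / (2*theta)
= 2.8200^2 / (2*0.8800)
= 7.9524 / 1.7600
= 4.5184

4.5184


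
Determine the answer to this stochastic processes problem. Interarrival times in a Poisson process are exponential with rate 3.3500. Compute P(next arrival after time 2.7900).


P(X > t) = exp(-lambda * t)
= exp(-3.3500 * 2.7900)
= exp(-9.3465) = 8.7270e-05

8.7270e-05


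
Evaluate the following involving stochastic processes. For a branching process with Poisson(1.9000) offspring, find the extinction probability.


Since mu = 1.9000 > 1, extinction prob q < 1.
Solve s = exp(mu*(s-1)) iteratively.
q = 0.2328

0.2328


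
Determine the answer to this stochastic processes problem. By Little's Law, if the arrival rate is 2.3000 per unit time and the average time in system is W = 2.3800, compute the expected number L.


Little's Law: L = lambda * W
= 2.3000 * 2.3800
= 5.4740

5.4740


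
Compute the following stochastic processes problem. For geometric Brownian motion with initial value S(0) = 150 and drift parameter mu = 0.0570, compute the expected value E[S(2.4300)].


E[S(t)] = S(0) * exp(mu * t)
= 150 * exp(0.0570 * 2.4300)
= 150 * 1.1486
= 172.2842

172.2842


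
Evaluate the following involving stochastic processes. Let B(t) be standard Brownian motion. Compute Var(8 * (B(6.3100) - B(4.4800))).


Var(alpha*(B(t)-B(s))) = alpha^2 * (t-s)
= 8^2 * (6.3100 - 4.4800)
= 64 * 1.8300
= 117.1200

117.1200


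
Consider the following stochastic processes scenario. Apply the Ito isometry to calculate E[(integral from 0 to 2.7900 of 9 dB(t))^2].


By Ito isometry: E[(int f dB)^2] = int f^2 dt
= 9^2 * 2.7900
= 81 * 2.7900 = 225.9900

225.9900


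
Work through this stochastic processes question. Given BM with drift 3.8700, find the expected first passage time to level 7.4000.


Expected first passage time = a/mu
= 7.4000/3.8700
= 1.9121

1.9121


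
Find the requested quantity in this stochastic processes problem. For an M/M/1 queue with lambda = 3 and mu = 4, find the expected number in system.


rho = 3/4 = 0.7500
L = rho/(1-rho)
= 0.7500/0.2500
= 3.0000

3.0000


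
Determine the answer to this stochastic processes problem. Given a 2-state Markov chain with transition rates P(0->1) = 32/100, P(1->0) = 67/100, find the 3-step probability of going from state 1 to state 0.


Computing P^3 by matrix multiplication.
P = [[0.6800, 0.3200], [0.6700, 0.3300]]
After raising P to the power 3:
P^3(1,0) = 0.6768

0.6768


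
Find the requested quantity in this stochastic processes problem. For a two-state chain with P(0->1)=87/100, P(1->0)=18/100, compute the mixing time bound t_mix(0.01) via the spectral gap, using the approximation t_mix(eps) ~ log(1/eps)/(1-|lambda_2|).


lambda_2 = |1 - p01 - p10| = |1 - 0.8700 - 0.1800| = 0.0500
t_mix ~ log(1/eps)/(1 - |lambda_2|)
= log(100)/(1 - 0.0500) = 4.6052/0.9500
= 4.8475

4.8475


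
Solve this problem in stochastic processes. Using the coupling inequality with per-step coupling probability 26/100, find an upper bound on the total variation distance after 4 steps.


TV distance bound <= (1-delta)^n
= (1 - 0.2600)^4
= 0.7400^4
= 0.2999

0.2999


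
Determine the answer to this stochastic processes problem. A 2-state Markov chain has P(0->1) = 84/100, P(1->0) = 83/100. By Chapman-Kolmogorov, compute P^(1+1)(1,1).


P^2 = P^1 * P^1
Computing via matrix multiplication of the transition matrix.
Entry (1,1) of P^2 = 0.7261

0.7261


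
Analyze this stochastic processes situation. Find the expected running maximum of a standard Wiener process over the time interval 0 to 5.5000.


E(max B(s)) = sqrt(2t/pi)
= sqrt(2*5.5000/pi)
= sqrt(3.5014)
= 1.8712

1.8712


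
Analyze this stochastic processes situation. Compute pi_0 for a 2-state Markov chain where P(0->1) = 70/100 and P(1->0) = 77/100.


Stationary distribution: pi_0 = p10/(p01+p10), pi_1 = p01/(p01+p10)
p01 = 0.7000, p10 = 0.7700
pi_0 = 0.5238

0.5238


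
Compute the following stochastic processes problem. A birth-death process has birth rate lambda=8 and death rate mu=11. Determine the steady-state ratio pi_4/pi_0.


For birth-death process, pi_n/pi_0 = (lambda/mu)^n
= (8/11)^4
= 0.2798

0.2798


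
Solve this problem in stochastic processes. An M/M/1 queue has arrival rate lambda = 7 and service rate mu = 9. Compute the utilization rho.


rho = lambda/mu
= 7/9
= 0.7778

0.7778


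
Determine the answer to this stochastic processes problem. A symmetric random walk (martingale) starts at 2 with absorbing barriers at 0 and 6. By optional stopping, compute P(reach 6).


By optional stopping theorem: E(M at tau) = M(0) = 2
P(hit 6)*6 + P(hit 0)*0 = 2
P(hit 6) = (2 - 0)/(6 - 0) = 1/3 = 0.3333

0.3333


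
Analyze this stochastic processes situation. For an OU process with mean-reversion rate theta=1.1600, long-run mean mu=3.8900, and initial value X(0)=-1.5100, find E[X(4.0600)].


E[X(t)] = mu + (X(0) - mu)*exp(-theta*t)
= 3.8900 + (-1.5100 - 3.8900)*exp(-1.1600*4.0600)
= 3.8900 + -5.4000 * 0.0090
= 3.8414

3.8414


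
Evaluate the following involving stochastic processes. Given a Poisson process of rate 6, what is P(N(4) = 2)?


P(N(t)=k) = (lambda*t)^k * exp(-lambda*t) / k!
lambda*t = 24
= 24^2 * exp(-24) / 2!
= 576 * 3.7751e-11 / 2
= 1.0872e-08

1.0872e-08


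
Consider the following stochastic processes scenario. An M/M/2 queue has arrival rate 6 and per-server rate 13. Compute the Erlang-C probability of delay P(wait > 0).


a = lambda/mu = 0.4615
rho = a/c = 0.2308
Erlang-C formula applied:
C(c,a) = 0.0865

0.0865


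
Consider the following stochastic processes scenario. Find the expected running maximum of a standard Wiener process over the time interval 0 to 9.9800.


E(max B(s)) = sqrt(2t/pi)
= sqrt(2*9.9800/pi)
= sqrt(6.3535)
= 2.5206

2.5206


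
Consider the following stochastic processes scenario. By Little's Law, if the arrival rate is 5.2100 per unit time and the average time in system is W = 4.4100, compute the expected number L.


Little's Law: L = lambda * W
= 5.2100 * 4.4100
= 22.9761

22.9761


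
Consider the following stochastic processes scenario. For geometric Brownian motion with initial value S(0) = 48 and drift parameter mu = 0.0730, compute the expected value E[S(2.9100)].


E[S(t)] = S(0) * exp(mu * t)
= 48 * exp(0.0730 * 2.9100)
= 48 * 1.2367
= 59.3606

59.3606


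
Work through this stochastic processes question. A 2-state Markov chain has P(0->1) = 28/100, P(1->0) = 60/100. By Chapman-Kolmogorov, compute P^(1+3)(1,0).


P^4 = P^1 * P^3
Computing via matrix multiplication of the transition matrix.
Entry (1,0) of P^4 = 0.6817

0.6817


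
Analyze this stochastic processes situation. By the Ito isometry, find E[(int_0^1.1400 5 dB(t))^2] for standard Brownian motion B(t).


By Ito isometry: E[(int f dB)^2] = int f^2 dt
= 5^2 * 1.1400
= 25 * 1.1400 = 28.5000

28.5000


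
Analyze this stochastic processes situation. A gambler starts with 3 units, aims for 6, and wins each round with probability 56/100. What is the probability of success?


Gambler's ruin formula:
r = q/p = 0.4400/0.5600 = 0.7857
P(win) = (1 - r^i)/(1 - r^N)
= (1 - 0.7857^3)/(1 - 0.7857^6)
= 0.6734

0.6734


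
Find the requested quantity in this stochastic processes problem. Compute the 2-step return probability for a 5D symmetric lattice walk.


P(return in 2 steps) = P(reverse first step) = 1/(2d)
= 1/10
= 0.1000

0.1000


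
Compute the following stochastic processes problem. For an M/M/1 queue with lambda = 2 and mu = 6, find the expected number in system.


rho = 2/6 = 0.3333
L = rho/(1-rho)
= 0.3333/0.6667
= 0.5000

0.5000


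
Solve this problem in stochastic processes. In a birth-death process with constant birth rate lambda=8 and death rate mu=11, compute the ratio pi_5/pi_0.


For birth-death process, pi_n/pi_0 = (lambda/mu)^n
= (8/11)^5
= 0.2035

0.2035


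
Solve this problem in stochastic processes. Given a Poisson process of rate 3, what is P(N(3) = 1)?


P(N(t)=k) = (lambda*t)^k * exp(-lambda*t) / k!
lambda*t = 9
= 9^1 * exp(-9) / 1!
= 9 * 1.2341e-04 / 1
= 0.0011

0.0011


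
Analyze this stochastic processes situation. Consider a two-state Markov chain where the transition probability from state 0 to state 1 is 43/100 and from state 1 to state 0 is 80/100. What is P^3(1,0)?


Computing P^3 by matrix multiplication.
P = [[0.5700, 0.4300], [0.8000, 0.2000]]
After raising P to the power 3:
P^3(1,0) = 0.6583

0.6583


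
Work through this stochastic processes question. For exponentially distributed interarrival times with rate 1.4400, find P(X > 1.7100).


P(X > t) = exp(-lambda * t)
= exp(-1.4400 * 1.7100)
= exp(-2.4624) = 0.0852

0.0852


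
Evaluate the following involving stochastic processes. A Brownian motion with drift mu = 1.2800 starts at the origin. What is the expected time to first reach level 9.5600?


Expected first passage time = a/mu
= 9.5600/1.2800
= 7.4688

7.4688


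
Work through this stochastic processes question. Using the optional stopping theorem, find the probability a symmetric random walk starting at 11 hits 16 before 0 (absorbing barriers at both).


By optional stopping theorem: E(M at tau) = M(0) = 11
P(hit 16)*16 + P(hit 0)*0 = 11
P(hit 16) = (11 - 0)/(16 - 0) = 11/16 = 0.6875

0.6875


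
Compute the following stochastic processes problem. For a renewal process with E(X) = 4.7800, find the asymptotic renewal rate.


Long-run renewal rate = 1/E(X)
= 1/4.7800
= 0.2092

0.2092


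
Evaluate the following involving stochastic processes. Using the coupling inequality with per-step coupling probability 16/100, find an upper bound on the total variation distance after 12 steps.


TV distance bound <= (1-delta)^n
= (1 - 0.1600)^12
= 0.8400^12
= 0.1234

0.1234


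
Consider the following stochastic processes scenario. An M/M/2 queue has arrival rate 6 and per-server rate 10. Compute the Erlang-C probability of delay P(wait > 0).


a = lambda/mu = 0.6000
rho = a/c = 0.3000
Erlang-C formula applied:
C(c,a) = 0.1385

0.1385


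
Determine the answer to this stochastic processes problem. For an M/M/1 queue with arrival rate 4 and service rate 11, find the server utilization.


rho = lambda/mu
= 4/11
= 0.3636

0.3636


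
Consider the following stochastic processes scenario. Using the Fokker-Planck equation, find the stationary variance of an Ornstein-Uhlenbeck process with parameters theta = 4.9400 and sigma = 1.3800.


Stationary variance = sigma^2 / (2*theta)
= 1.3800^2 / (2*4.9400)
= 1.9044 / 9.8800
= 0.1928

0.1928


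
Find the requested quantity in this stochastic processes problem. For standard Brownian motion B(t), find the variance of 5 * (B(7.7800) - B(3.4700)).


Var(alpha*(B(t)-B(s))) = alpha^2 * (t-s)
= 5^2 * (7.7800 - 3.4700)
= 25 * 4.3100
= 107.7500

107.7500


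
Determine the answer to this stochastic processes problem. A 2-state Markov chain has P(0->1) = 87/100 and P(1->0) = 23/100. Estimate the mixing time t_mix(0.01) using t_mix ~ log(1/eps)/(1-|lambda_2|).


lambda_2 = |1 - p01 - p10| = |1 - 0.8700 - 0.2300| = 0.1000
t_mix ~ log(1/eps)/(1 - |lambda_2|)
= log(100)/(1 - 0.1000) = 4.6052/0.9000
= 5.1169

5.1169


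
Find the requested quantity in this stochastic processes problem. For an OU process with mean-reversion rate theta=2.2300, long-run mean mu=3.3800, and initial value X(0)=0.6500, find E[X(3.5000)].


E[X(t)] = mu + (X(0) - mu)*exp(-theta*t)
= 3.3800 + (0.6500 - 3.3800)*exp(-2.2300*3.5000)
= 3.3800 + -2.7300 * 4.0769e-04
= 3.3789

3.3789


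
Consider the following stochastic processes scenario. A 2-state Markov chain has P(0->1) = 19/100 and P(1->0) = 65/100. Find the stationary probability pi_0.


Stationary distribution: pi_0 = p10/(p01+p10), pi_1 = p01/(p01+p10)
p01 = 0.1900, p10 = 0.6500
pi_0 = 0.7738

0.7738


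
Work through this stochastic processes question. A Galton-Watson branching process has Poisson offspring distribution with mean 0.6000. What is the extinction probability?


Since mu = 0.6000 <= 1, extinction probability = 1.

1.0000


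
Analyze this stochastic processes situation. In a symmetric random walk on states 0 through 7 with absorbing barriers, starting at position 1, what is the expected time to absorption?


For symmetric RW on 0,...,N with absorbing barriers, E(i) = i*(N-i)
E(1) = 1 * 6 = 6

6


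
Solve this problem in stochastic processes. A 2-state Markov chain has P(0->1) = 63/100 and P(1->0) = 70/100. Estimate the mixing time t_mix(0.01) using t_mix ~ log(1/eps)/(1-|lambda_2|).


lambda_2 = |1 - p01 - p10| = |1 - 0.6300 - 0.7000| = 0.3300
t_mix ~ log(1/eps)/(1 - |lambda_2|)
= log(100)/(1 - 0.3300) = 4.6052/0.6700
= 6.8734

6.8734


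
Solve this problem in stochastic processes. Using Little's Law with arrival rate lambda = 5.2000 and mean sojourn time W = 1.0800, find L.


Little's Law: L = lambda * W
= 5.2000 * 1.0800
= 5.6160

5.6160


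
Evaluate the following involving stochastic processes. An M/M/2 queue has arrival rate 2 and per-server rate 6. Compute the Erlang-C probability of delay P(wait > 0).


a = lambda/mu = 0.3333
rho = a/c = 0.1667
Erlang-C formula applied:
C(c,a) = 0.0476

0.0476


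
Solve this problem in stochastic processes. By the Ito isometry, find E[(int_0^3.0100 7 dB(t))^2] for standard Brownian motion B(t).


By Ito isometry: E[(int f dB)^2] = int f^2 dt
= 7^2 * 3.0100
= 49 * 3.0100 = 147.4900

147.4900


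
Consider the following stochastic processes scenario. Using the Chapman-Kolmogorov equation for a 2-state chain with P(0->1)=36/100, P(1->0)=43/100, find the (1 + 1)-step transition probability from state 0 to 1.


P^2 = P^1 * P^1
Computing via matrix multiplication of the transition matrix.
Entry (0,1) of P^2 = 0.4356

0.4356


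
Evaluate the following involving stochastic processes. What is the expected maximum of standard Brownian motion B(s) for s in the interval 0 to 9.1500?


E(max B(s)) = sqrt(2t/pi)
= sqrt(2*9.1500/pi)
= sqrt(5.8251)
= 2.4135

2.4135


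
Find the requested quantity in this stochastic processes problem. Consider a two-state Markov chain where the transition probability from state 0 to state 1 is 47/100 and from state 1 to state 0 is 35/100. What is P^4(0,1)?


Computing P^4 by matrix multiplication.
P = [[0.5300, 0.4700], [0.3500, 0.6500]]
After raising P to the power 4:
P^4(0,1) = 0.5726

0.5726


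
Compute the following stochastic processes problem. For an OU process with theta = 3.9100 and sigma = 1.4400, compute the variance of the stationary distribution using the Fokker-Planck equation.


Stationary variance = sigma^2 / (2*theta)
= 1.4400^2 / (2*3.9100)
= 2.0736 / 7.8200
= 0.2652

0.2652


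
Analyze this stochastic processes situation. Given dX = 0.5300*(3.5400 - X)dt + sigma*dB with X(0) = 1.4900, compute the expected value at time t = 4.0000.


E[X(t)] = mu + (X(0) - mu)*exp(-theta*t)
= 3.5400 + (1.4900 - 3.5400)*exp(-0.5300*4.0000)
= 3.5400 + -2.0500 * 0.1200
= 3.2939

3.2939


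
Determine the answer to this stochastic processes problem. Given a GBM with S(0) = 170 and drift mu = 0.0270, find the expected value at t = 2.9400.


E[S(t)] = S(0) * exp(mu * t)
= 170 * exp(0.0270 * 2.9400)
= 170 * 1.0826
= 184.0447

184.0447


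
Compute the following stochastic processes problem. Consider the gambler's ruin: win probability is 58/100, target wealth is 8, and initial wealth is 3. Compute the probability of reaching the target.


Gambler's ruin formula:
r = q/p = 0.4200/0.5800 = 0.7241
P(win) = (1 - r^i)/(1 - r^N)
= (1 - 0.7241^3)/(1 - 0.7241^8)
= 0.6710

0.6710


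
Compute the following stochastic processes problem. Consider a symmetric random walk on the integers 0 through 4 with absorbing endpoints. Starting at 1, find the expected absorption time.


For symmetric RW on 0,...,N with absorbing barriers, E(i) = i*(N-i)
E(1) = 1 * 3 = 3

3


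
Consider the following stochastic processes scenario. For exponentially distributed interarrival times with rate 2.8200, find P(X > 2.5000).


P(X > t) = exp(-lambda * t)
= exp(-2.8200 * 2.5000)
= exp(-7.0500) = 8.6741e-04

8.6741e-04


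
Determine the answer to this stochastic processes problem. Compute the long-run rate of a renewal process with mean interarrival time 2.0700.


Long-run renewal rate = 1/E(X)
= 1/2.0700
= 0.4831

0.4831


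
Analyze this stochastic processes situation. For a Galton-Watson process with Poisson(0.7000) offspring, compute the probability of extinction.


Since mu = 0.7000 <= 1, extinction probability = 1.

1.0000


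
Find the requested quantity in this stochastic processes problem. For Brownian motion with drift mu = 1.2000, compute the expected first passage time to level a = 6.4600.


Expected first passage time = a/mu
= 6.4600/1.2000
= 5.3833

5.3833


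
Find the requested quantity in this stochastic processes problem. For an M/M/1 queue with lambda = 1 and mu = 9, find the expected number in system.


rho = 1/9 = 0.1111
L = rho/(1-rho)
= 0.1111/0.8889
= 0.1250

0.1250


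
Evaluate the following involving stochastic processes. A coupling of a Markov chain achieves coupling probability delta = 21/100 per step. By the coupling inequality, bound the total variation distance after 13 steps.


TV distance bound <= (1-delta)^n
= (1 - 0.2100)^13
= 0.7900^13
= 0.0467

0.0467


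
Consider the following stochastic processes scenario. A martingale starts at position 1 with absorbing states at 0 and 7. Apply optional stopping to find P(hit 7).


By optional stopping theorem: E(M at tau) = M(0) = 1
P(hit 7)*7 + P(hit 0)*0 = 1
P(hit 7) = (1 - 0)/(7 - 0) = 1/7 = 0.1429

0.1429


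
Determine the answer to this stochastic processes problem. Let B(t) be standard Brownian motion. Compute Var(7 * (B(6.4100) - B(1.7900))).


Var(alpha*(B(t)-B(s))) = alpha^2 * (t-s)
= 7^2 * (6.4100 - 1.7900)
= 49 * 4.6200
= 226.3800

226.3800


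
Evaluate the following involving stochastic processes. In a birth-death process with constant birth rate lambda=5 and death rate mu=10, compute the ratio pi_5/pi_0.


For birth-death process, pi_n/pi_0 = (lambda/mu)^n
= (5/10)^5
= 0.0312

0.0312


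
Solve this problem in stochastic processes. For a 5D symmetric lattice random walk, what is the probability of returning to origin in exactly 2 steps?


P(return in 2 steps) = P(reverse first step) = 1/(2d)
= 1/10
= 0.1000

0.1000


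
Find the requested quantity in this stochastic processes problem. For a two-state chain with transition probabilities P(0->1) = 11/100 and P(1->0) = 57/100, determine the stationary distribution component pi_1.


Stationary distribution: pi_0 = p10/(p01+p10), pi_1 = p01/(p01+p10)
p01 = 0.1100, p10 = 0.5700
pi_1 = 0.1618

0.1618


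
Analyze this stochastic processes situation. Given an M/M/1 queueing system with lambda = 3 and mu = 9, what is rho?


rho = lambda/mu
= 3/9
= 0.3333

0.3333


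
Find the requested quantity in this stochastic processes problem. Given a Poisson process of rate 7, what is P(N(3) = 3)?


P(N(t)=k) = (lambda*t)^k * exp(-lambda*t) / k!
lambda*t = 21
= 21^3 * exp(-21) / 3!
= 9261 * 7.5826e-10 / 6
= 1.1704e-06

1.1704e-06


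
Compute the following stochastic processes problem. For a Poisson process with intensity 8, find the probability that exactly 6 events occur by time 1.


P(N(t)=k) = (lambda*t)^k * exp(-lambda*t) / k!
lambda*t = 8
= 8^6 * exp(-8) / 6!
= 262144 * 3.3546e-04 / 720
= 0.1221

0.1221


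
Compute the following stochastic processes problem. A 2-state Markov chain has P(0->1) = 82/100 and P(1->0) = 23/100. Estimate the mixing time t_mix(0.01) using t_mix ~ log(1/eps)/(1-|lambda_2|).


lambda_2 = |1 - p01 - p10| = |1 - 0.8200 - 0.2300| = 0.0500
t_mix ~ log(1/eps)/(1 - |lambda_2|)
= log(100)/(1 - 0.0500) = 4.6052/0.9500
= 4.8475

4.8475


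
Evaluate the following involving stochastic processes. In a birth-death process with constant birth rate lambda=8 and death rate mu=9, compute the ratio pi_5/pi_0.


For birth-death process, pi_n/pi_0 = (lambda/mu)^n
= (8/9)^5
= 0.5549

0.5549


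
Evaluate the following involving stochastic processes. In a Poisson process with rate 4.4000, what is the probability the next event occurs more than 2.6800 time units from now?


P(X > t) = exp(-lambda * t)
= exp(-4.4000 * 2.6800)
= exp(-11.7920) = 7.5648e-06

7.5648e-06


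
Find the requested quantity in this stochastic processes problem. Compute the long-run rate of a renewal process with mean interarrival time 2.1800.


Long-run renewal rate = 1/E(X)
= 1/2.1800
= 0.4587

0.4587


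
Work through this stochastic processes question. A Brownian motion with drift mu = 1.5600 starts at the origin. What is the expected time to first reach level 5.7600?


Expected first passage time = a/mu
= 5.7600/1.5600
= 3.6923

3.6923


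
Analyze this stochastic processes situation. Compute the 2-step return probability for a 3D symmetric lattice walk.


P(return in 2 steps) = P(reverse first step) = 1/(2d)
= 1/6
= 0.1667

0.1667


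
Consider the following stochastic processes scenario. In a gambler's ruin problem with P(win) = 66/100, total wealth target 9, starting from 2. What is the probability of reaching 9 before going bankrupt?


Gambler's ruin formula:
r = q/p = 0.3400/0.6600 = 0.5152
P(win) = (1 - r^i)/(1 - r^N)
= (1 - 0.5152^2)/(1 - 0.5152^9)
= 0.7365

0.7365


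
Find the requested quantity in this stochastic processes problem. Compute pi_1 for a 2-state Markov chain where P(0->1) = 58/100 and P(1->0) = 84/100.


Stationary distribution: pi_0 = p10/(p01+p10), pi_1 = p01/(p01+p10)
p01 = 0.5800, p10 = 0.8400
pi_1 = 0.4085

0.4085


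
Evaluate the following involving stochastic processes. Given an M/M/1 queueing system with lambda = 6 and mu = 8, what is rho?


rho = lambda/mu
= 6/8
= 0.7500

0.7500


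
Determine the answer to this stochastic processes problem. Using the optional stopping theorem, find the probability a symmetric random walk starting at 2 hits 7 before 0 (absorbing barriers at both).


By optional stopping theorem: E(M at tau) = M(0) = 2
P(hit 7)*7 + P(hit 0)*0 = 2
P(hit 7) = (2 - 0)/(7 - 0) = 2/7 = 0.2857

0.2857


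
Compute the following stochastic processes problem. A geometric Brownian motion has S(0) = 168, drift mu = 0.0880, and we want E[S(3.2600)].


E[S(t)] = S(0) * exp(mu * t)
= 168 * exp(0.0880 * 3.2600)
= 168 * 1.3323
= 223.8204

223.8204


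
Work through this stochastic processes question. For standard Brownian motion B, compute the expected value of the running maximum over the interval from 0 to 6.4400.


E(max B(s)) = sqrt(2t/pi)
= sqrt(2*6.4400/pi)
= sqrt(4.0998)
= 2.0248

2.0248


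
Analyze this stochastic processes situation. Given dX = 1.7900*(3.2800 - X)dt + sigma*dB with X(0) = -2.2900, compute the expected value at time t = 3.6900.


E[X(t)] = mu + (X(0) - mu)*exp(-theta*t)
= 3.2800 + (-2.2900 - 3.2800)*exp(-1.7900*3.6900)
= 3.2800 + -5.5700 * 0.0014
= 3.2725

3.2725


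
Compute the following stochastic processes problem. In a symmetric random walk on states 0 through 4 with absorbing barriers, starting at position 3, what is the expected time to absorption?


For symmetric RW on 0,...,N with absorbing barriers, E(i) = i*(N-i)
E(3) = 3 * 1 = 3

3


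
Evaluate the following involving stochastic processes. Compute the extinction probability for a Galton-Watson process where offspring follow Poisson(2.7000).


Since mu = 2.7000 > 1, extinction prob q < 1.
Solve s = exp(mu*(s-1)) iteratively.
q = 0.0844

0.0844


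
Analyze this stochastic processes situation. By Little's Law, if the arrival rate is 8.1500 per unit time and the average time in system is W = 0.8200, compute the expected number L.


Little's Law: L = lambda * W
= 8.1500 * 0.8200
= 6.6830

6.6830


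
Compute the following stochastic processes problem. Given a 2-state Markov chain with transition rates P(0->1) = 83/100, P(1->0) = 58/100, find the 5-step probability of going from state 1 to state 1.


Computing P^5 by matrix multiplication.
P = [[0.1700, 0.8300], [0.5800, 0.4200]]
After raising P to the power 5:
P^5(1,1) = 0.5839

0.5839


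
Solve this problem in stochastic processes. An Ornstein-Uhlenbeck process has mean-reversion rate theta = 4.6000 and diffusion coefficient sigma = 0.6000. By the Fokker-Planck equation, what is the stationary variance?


Stationary variance = sigma^2 / (2*theta)
= 0.6000^2 / (2*4.6000)
= 0.3600 / 9.2000
= 0.0391

0.0391


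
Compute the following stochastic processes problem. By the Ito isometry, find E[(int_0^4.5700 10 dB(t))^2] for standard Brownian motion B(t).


By Ito isometry: E[(int f dB)^2] = int f^2 dt
= 10^2 * 4.5700
= 100 * 4.5700 = 457.0000

457.0000


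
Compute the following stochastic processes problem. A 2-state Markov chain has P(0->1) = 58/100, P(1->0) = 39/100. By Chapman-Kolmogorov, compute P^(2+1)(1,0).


P^3 = P^2 * P^1
Computing via matrix multiplication of the transition matrix.
Entry (1,0) of P^3 = 0.4021

0.4021


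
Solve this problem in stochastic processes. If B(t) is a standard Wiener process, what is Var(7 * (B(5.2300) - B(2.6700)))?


Var(alpha*(B(t)-B(s))) = alpha^2 * (t-s)
= 7^2 * (5.2300 - 2.6700)
= 49 * 2.5600
= 125.4400

125.4400


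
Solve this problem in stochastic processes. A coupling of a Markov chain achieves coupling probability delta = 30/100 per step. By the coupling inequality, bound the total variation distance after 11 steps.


TV distance bound <= (1-delta)^n
= (1 - 0.3000)^11
= 0.7000^11
= 0.0198

0.0198


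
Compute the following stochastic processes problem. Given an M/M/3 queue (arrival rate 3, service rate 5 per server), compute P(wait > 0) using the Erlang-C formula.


a = lambda/mu = 0.6000
rho = a/c = 0.2000
Erlang-C formula applied:
C(c,a) = 0.0247

0.0247


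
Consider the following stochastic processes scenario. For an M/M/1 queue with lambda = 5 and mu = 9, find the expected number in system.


rho = 5/9 = 0.5556
L = rho/(1-rho)
= 0.5556/0.4444
= 1.2500

1.2500


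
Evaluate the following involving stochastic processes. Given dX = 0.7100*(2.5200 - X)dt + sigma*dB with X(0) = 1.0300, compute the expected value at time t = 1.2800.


E[X(t)] = mu + (X(0) - mu)*exp(-theta*t)
= 2.5200 + (1.0300 - 2.5200)*exp(-0.7100*1.2800)
= 2.5200 + -1.4900 * 0.4030
= 1.9195

1.9195


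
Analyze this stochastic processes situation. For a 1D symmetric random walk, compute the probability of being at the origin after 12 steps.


P(S(12) = 0) = C(12,6) / 4^6
= 924 / 4096
= 0.2256

0.2256


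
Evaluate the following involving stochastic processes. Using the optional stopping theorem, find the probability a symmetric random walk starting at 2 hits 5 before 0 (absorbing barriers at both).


By optional stopping theorem: E(M at tau) = M(0) = 2
P(hit 5)*5 + P(hit 0)*0 = 2
P(hit 5) = (2 - 0)/(5 - 0) = 2/5 = 0.4000

0.4000


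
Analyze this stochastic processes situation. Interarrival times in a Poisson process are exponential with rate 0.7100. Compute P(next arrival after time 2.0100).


P(X > t) = exp(-lambda * t)
= exp(-0.7100 * 2.0100)
= exp(-1.4271) = 0.2400

0.2400


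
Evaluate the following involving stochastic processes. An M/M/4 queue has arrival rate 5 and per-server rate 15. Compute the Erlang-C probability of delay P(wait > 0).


a = lambda/mu = 0.3333
rho = a/c = 0.0833
Erlang-C formula applied:
C(c,a) = 4.0209e-04

4.0209e-04


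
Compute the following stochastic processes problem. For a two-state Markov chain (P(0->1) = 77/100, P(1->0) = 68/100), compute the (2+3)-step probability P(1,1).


P^5 = P^2 * P^3
Computing via matrix multiplication of the transition matrix.
Entry (1,1) of P^5 = 0.5224

0.5224


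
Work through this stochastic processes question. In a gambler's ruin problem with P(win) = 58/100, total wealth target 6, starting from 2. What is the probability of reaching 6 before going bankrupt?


Gambler's ruin formula:
r = q/p = 0.4200/0.5800 = 0.7241
P(win) = (1 - r^i)/(1 - r^N)
= (1 - 0.7241^2)/(1 - 0.7241^6)
= 0.5558

0.5558


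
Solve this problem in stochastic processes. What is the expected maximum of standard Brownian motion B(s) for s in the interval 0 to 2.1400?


E(max B(s)) = sqrt(2t/pi)
= sqrt(2*2.1400/pi)
= sqrt(1.3624)
= 1.1672

1.1672


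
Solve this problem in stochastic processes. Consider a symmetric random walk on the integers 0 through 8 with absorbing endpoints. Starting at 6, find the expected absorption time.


For symmetric RW on 0,...,N with absorbing barriers, E(i) = i*(N-i)
E(6) = 6 * 2 = 12

12


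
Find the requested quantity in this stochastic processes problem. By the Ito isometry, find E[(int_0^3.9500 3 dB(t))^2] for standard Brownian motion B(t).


By Ito isometry: E[(int f dB)^2] = int f^2 dt
= 3^2 * 3.9500
= 9 * 3.9500 = 35.5500

35.5500


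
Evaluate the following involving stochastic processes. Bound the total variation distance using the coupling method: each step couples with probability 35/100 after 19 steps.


TV distance bound <= (1-delta)^n
= (1 - 0.3500)^19
= 0.6500^19
= 2.7884e-04

2.7884e-04


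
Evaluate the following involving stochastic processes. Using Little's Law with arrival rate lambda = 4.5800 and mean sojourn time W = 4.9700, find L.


Little's Law: L = lambda * W
= 4.5800 * 4.9700
= 22.7626

22.7626


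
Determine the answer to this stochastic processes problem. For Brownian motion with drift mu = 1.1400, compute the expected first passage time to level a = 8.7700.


Expected first passage time = a/mu
= 8.7700/1.1400
= 7.6930

7.6930


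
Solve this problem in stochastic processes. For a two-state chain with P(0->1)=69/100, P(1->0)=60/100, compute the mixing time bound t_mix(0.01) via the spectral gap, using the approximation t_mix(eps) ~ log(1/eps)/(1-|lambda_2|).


lambda_2 = |1 - p01 - p10| = |1 - 0.6900 - 0.6000| = 0.2900
t_mix ~ log(1/eps)/(1 - |lambda_2|)
= log(100)/(1 - 0.2900) = 4.6052/0.7100
= 6.4862

6.4862


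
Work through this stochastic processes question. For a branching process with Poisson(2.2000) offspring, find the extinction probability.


Since mu = 2.2000 > 1, extinction prob q < 1.
Solve s = exp(mu*(s-1)) iteratively.
q = 0.1563

0.1563


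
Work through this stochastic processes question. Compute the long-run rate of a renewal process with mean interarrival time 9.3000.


Long-run renewal rate = 1/E(X)
= 1/9.3000
= 0.1075

0.1075


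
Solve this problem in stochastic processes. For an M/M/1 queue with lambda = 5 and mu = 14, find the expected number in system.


rho = 5/14 = 0.3571
L = rho/(1-rho)
= 0.3571/0.6429
= 0.5556

0.5556


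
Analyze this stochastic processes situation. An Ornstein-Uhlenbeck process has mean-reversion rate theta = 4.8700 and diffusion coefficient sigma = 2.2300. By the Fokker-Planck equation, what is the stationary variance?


Stationary variance = sigma^2 / (2*theta)
= 2.2300^2 / (2*4.8700)
= 4.9729 / 9.7400
= 0.5106

0.5106


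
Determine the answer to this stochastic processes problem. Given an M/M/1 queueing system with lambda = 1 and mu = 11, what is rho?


rho = lambda/mu
= 1/11
= 0.0909

0.0909


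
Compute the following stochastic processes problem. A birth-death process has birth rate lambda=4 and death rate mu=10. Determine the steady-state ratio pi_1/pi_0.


For birth-death process, pi_n/pi_0 = (lambda/mu)^n
= (4/10)^1
= 0.4000

0.4000


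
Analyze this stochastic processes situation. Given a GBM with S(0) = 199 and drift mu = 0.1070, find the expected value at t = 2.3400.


E[S(t)] = S(0) * exp(mu * t)
= 199 * exp(0.1070 * 2.3400)
= 199 * 1.2845
= 255.6182

255.6182


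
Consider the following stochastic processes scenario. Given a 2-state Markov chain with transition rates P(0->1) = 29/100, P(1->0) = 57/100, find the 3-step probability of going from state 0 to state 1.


Computing P^3 by matrix multiplication.
P = [[0.7100, 0.2900], [0.5700, 0.4300]]
After raising P to the power 3:
P^3(0,1) = 0.3363

0.3363


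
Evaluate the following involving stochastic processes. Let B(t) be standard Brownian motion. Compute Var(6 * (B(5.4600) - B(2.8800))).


Var(alpha*(B(t)-B(s))) = alpha^2 * (t-s)
= 6^2 * (5.4600 - 2.8800)
= 36 * 2.5800
= 92.8800

92.8800


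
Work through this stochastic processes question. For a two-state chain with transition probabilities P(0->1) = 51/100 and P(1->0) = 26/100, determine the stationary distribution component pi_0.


Stationary distribution: pi_0 = p10/(p01+p10), pi_1 = p01/(p01+p10)
p01 = 0.5100, p10 = 0.2600
pi_0 = 0.3377

0.3377


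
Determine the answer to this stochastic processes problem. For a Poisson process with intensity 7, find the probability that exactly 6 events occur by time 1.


P(N(t)=k) = (lambda*t)^k * exp(-lambda*t) / k!
lambda*t = 7
= 7^6 * exp(-7) / 6!
= 117649 * 9.1188e-04 / 720
= 0.1490

0.1490


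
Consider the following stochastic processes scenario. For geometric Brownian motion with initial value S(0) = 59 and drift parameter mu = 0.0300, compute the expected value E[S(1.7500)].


E[S(t)] = S(0) * exp(mu * t)
= 59 * exp(0.0300 * 1.7500)
= 59 * 1.0539
= 62.1803

62.1803


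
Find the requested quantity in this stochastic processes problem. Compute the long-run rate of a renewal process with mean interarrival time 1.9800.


Long-run renewal rate = 1/E(X)
= 1/1.9800
= 0.5051

0.5051


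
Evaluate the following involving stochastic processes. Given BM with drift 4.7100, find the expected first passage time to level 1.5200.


Expected first passage time = a/mu
= 1.5200/4.7100
= 0.3227

0.3227


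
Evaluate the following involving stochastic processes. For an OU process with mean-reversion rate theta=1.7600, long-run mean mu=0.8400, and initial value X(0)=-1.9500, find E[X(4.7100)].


E[X(t)] = mu + (X(0) - mu)*exp(-theta*t)
= 0.8400 + (-1.9500 - 0.8400)*exp(-1.7600*4.7100)
= 0.8400 + -2.7900 * 2.5111e-04
= 0.8393

0.8393


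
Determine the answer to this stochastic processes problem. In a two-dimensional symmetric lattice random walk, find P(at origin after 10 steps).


P = C(10,5)^2 / 4^10
= 252^2 / 1048576
= 63504 / 1048576
= 0.0606

0.0606


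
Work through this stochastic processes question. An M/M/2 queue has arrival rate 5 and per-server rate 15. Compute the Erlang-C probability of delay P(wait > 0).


a = lambda/mu = 0.3333
rho = a/c = 0.1667
Erlang-C formula applied:
C(c,a) = 0.0476

0.0476


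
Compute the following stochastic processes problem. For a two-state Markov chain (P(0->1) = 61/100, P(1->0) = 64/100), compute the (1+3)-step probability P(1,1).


P^4 = P^1 * P^3
Computing via matrix multiplication of the transition matrix.
Entry (1,1) of P^4 = 0.4900

0.4900


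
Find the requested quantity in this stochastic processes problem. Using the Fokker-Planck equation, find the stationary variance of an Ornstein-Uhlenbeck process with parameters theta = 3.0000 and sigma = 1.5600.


Stationary variance = sigma^2 / (2*theta)
= 1.5600^2 / (2*3.0000)
= 2.4336 / 6.0000
= 0.4056

0.4056


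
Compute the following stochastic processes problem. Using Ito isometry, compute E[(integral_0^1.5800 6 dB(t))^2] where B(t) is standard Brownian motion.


By Ito isometry: E[(int f dB)^2] = int f^2 dt
= 6^2 * 1.5800
= 36 * 1.5800 = 56.8800

56.8800


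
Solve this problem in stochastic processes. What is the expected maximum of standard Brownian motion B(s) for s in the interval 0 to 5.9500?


E(max B(s)) = sqrt(2t/pi)
= sqrt(2*5.9500/pi)
= sqrt(3.7879)
= 1.9462

1.9462


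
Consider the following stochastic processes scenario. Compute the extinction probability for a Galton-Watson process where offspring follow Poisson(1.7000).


Since mu = 1.7000 > 1, extinction prob q < 1.
Solve s = exp(mu*(s-1)) iteratively.
q = 0.3088

0.3088


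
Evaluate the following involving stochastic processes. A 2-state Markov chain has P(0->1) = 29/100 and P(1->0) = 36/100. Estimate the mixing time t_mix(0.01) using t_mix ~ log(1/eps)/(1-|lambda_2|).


lambda_2 = |1 - p01 - p10| = |1 - 0.2900 - 0.3600| = 0.3500
t_mix ~ log(1/eps)/(1 - |lambda_2|)
= log(100)/(1 - 0.3500) = 4.6052/0.6500
= 7.0849

7.0849


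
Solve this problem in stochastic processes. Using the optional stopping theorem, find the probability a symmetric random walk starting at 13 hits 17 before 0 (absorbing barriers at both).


By optional stopping theorem: E(M at tau) = M(0) = 13
P(hit 17)*17 + P(hit 0)*0 = 13
P(hit 17) = (13 - 0)/(17 - 0) = 13/17 = 0.7647

0.7647


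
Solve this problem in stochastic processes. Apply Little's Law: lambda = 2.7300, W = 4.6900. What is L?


Little's Law: L = lambda * W
= 2.7300 * 4.6900
= 12.8037

12.8037


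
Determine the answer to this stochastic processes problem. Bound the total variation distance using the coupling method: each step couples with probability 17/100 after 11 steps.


TV distance bound <= (1-delta)^n
= (1 - 0.1700)^11
= 0.8300^11
= 0.1288

0.1288


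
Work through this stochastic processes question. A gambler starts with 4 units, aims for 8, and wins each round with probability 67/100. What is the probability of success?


Gambler's ruin formula:
r = q/p = 0.3300/0.6700 = 0.4925
P(win) = (1 - r^i)/(1 - r^N)
= (1 - 0.4925^4)/(1 - 0.4925^8)
= 0.9444

0.9444


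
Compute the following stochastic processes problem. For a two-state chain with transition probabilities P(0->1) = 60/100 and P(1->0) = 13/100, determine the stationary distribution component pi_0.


Stationary distribution: pi_0 = p10/(p01+p10), pi_1 = p01/(p01+p10)
p01 = 0.6000, p10 = 0.1300
pi_0 = 0.1781

0.1781
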